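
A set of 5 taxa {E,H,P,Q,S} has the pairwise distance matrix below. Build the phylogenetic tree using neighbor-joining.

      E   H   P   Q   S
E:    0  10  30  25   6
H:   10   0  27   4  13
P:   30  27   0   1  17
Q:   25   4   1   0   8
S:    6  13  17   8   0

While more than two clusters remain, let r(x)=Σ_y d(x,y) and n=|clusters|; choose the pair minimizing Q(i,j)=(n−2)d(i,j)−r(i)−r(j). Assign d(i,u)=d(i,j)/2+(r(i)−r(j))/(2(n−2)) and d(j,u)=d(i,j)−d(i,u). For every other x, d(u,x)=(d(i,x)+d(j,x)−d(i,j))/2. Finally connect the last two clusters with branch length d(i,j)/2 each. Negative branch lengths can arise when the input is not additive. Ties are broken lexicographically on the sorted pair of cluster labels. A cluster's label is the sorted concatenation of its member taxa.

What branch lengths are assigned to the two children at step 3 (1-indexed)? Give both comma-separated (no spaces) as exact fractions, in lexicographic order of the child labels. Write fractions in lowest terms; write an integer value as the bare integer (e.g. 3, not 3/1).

5,7/2

1. join P+Q (d=1, Q=-110) ⇒ PQ; edges |P|=20/3, |Q|=-17/3
  updated: d(E,PQ)=27, d(H,PQ)=15, d(PQ,S)=12
2. join E+S (d=6, Q=-62) ⇒ ES; edges |E|=6, |S|=0
  updated: d(ES,H)=17/2, d(ES,PQ)=33/2
3. join ES+H (d=17/2, Q=-40) ⇒ EHS; edges |ES|=5, |H|=7/2
  updated: d(EHS,PQ)=23/2
4. join EHS+PQ (d=23/2) ⇒ EHPQS; edges |EHS|=23/4, |PQ|=23/4
final tree: (((E:6,S:0):5,H:7/2):23/4,(P:20/3,Q:-17/3):23/4)
total length: 27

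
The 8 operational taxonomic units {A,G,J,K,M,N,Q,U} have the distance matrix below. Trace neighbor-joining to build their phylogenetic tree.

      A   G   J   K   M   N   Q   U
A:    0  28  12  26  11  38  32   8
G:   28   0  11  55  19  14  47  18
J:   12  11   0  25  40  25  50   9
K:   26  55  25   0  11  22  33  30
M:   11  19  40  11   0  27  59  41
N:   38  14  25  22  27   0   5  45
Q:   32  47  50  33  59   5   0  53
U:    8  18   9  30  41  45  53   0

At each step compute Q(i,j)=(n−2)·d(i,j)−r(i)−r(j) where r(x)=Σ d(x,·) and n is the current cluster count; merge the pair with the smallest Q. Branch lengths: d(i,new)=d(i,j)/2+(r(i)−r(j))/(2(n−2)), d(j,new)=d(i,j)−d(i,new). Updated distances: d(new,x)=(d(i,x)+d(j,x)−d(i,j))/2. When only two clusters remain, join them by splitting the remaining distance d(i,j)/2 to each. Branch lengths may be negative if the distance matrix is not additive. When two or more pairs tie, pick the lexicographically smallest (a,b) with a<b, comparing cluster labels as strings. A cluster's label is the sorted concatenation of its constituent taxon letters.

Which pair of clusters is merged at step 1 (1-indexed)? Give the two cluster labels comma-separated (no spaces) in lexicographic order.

N,Q

iteration 1: select N,Q (d=5, Q=-425); attach at lengths (-73/12, 133/12); label the merged cluster NQ
  updated: d(A,NQ)=65/2, d(G,NQ)=28, d(J,NQ)=35, d(K,NQ)=25, d(M,NQ)=81/2, d(NQ,U)=93/2
iteration 2: select K,M (d=11, Q=-559/2); attach at lengths (129/20, 91/20); label the merged cluster KM
  updated: d(A,KM)=13, d(G,KM)=63/2, d(J,KM)=27, d(KM,NQ)=109/4, d(KM,U)=30
iteration 3: select KM,NQ (d=109/4, Q=-189); attach at lengths (137/16, 299/16); label the merged cluster KMNQ
  updated: d(A,KMNQ)=73/8, d(G,KMNQ)=129/8, d(J,KMNQ)=139/8, d(KMNQ,U)=197/8
iteration 4: select A,KMNQ (d=73/8, Q=-97); attach at lengths (23/8, 25/4); label the merged cluster AKMNQ
  updated: d(AKMNQ,G)=35/2, d(AKMNQ,J)=81/8, d(AKMNQ,U)=47/4
iteration 5: select AKMNQ,U (d=47/4, Q=-437/8); attach at lengths (193/32, 183/32); label the merged cluster AKMNQU
  updated: d(AKMNQU,G)=95/8, d(AKMNQU,J)=59/16
iteration 6: select AKMNQU,G (d=95/8, Q=-425/16); attach at lengths (73/32, 307/32); label the merged cluster AGKMNQU
  updated: d(AGKMNQU,J)=45/32
iteration 7: select AGKMNQU,J (d=45/32); attach at lengths (45/64, 45/64); label the merged cluster AGJKMNQU
final tree: ((((A:23/8,((K:129/20,M:91/20):137/16,(N:-73/12,Q:133/12):299/16):25/4):193/32,U:183/32):73/32,G:307/32):45/64,J:45/64)
total length: 2477/32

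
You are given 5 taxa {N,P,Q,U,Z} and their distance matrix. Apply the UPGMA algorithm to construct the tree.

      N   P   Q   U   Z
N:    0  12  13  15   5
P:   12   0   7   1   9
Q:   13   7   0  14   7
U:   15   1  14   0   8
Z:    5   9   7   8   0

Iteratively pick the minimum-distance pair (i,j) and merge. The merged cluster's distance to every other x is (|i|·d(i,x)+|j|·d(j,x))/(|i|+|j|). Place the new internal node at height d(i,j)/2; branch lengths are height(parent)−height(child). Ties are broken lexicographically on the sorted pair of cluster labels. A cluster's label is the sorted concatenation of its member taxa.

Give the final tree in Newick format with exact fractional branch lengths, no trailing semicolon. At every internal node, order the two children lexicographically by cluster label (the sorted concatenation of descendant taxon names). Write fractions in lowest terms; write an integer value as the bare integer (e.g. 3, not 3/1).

step 1: merge (P,U) at d=1; branch lengths P→1/2, U→1/2; new cluster PU
  updated: d(N,PU)=27/2, d(PU,Q)=21/2, d(PU,Z)=17/2
step 2: merge (N,Z) at d=5; branch lengths N→5/2, Z→5/2; new cluster NZ
  updated: d(NZ,PU)=11, d(NZ,Q)=10
step 3: merge (NZ,Q) at d=10; branch lengths NZ→5/2, Q→5; new cluster NQZ
  updated: d(NQZ,PU)=65/6
step 4: merge (NQZ,PU) at d=65/6; branch lengths NQZ→5/12, PU→59/12; new cluster NPQUZ
final tree: (((N:5/2,Z:5/2):5/2,Q:5):5/12,(P:1/2,U:1/2):59/12)
total length: 113/6

(((N:5/2,Z:5/2):5/2,Q:5):5/12,(P:1/2,U:1/2):59/12)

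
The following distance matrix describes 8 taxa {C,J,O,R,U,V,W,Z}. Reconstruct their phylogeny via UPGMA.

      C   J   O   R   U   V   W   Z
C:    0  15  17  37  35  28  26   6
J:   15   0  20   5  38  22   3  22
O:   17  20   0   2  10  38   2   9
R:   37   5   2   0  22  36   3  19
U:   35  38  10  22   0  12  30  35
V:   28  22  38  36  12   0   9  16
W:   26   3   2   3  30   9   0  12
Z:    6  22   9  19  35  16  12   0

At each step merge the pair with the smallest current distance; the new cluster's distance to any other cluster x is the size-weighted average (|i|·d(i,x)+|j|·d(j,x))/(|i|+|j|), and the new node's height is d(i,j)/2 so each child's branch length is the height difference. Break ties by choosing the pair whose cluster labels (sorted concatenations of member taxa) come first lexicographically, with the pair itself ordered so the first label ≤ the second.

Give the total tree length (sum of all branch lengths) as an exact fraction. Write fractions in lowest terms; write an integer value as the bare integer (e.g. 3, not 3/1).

837/16

1. join O+R (d=2) ⇒ OR; edges |O|=1, |R|=1
  updated: d(C,OR)=27, d(J,OR)=25/2, d(OR,U)=16, d(OR,V)=37, d(OR,W)=5/2, d(OR,Z)=14
2. join OR+W (d=5/2) ⇒ ORW; edges |OR|=1/4, |W|=5/4
  updated: d(C,ORW)=80/3, d(J,ORW)=28/3, d(ORW,U)=62/3, d(ORW,V)=83/3, d(ORW,Z)=40/3
3. join C+Z (d=6) ⇒ CZ; edges |C|=3, |Z|=3
  updated: d(CZ,J)=37/2, d(CZ,ORW)=20, d(CZ,U)=35, d(CZ,V)=22
4. join J+ORW (d=28/3) ⇒ JORW; edges |J|=14/3, |ORW|=41/12
  updated: d(CZ,JORW)=157/8, d(JORW,U)=25, d(JORW,V)=105/4
5. join U+V (d=12) ⇒ UV; edges |U|=6, |V|=6
  updated: d(CZ,UV)=57/2, d(JORW,UV)=205/8
6. join CZ+JORW (d=157/8) ⇒ CJORWZ; edges |CZ|=109/16, |JORW|=247/48
  updated: d(CJORWZ,UV)=319/12
7. join CJORWZ+UV (d=319/12) ⇒ CJORUVWZ; edges |CJORWZ|=167/48, |UV|=175/24
final tree: (((C:3,Z:3):109/16,(J:14/3,((O:1,R:1):1/4,W:5/4):41/12):247/48):167/48,(U:6,V:6):175/24)
total length: 837/16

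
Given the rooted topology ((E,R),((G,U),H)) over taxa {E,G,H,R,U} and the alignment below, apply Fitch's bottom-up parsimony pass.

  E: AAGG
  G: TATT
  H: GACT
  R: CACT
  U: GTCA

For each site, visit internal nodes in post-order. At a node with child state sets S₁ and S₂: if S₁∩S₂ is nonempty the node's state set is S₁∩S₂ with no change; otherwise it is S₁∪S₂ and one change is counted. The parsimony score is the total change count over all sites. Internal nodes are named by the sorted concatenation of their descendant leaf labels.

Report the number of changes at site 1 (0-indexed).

1

ER@0: {A} ∪ {C} = {A,C} (union, +1)
GU@0: {T} ∪ {G} = {G,T} (union, +1)
GHU@0: {G,T} ∩ {G} = {G} (intersection, +0)
EGHRU@0: {A,C} ∪ {G} = {A,C,G} (union, +1)
ER@1: {A} ∩ {A} = {A} (intersection, +0)
GU@1: {A} ∪ {T} = {A,T} (union, +1)
GHU@1: {A,T} ∩ {A} = {A} (intersection, +0)
EGHRU@1: {A} ∩ {A} = {A} (intersection, +0)
ER@2: {G} ∪ {C} = {C,G} (union, +1)
GU@2: {T} ∪ {C} = {C,T} (union, +1)
GHU@2: {C,T} ∩ {C} = {C} (intersection, +0)
EGHRU@2: {C,G} ∩ {C} = {C} (intersection, +0)
ER@3: {G} ∪ {T} = {G,T} (union, +1)
GU@3: {T} ∪ {A} = {A,T} (union, +1)
GHU@3: {A,T} ∩ {T} = {T} (intersection, +0)
EGHRU@3: {G,T} ∩ {T} = {T} (intersection, +0)
per-site changes: [3, 1, 2, 2]; total = 8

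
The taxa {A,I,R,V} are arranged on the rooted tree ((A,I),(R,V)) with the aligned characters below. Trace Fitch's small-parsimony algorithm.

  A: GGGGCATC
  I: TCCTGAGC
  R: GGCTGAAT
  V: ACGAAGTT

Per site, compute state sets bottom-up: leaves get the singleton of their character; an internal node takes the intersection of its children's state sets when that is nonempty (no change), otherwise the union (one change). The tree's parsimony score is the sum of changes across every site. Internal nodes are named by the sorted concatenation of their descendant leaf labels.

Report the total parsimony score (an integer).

site 0, node AI: A={G} ∪ I={T} → {G,T} (+1)
site 0, node RV: R={G} ∪ V={A} → {A,G} (+1)
site 0, node AIRV: AI={G,T} ∩ RV={A,G} → {G} (+0)
site 1, node AI: A={G} ∪ I={C} → {C,G} (+1)
site 1, node RV: R={G} ∪ V={C} → {C,G} (+1)
site 1, node AIRV: AI={C,G} ∩ RV={C,G} → {C,G} (+0)
site 2, node AI: A={G} ∪ I={C} → {C,G} (+1)
site 2, node RV: R={C} ∪ V={G} → {C,G} (+1)
site 2, node AIRV: AI={C,G} ∩ RV={C,G} → {C,G} (+0)
site 3, node AI: A={G} ∪ I={T} → {G,T} (+1)
site 3, node RV: R={T} ∪ V={A} → {A,T} (+1)
site 3, node AIRV: AI={G,T} ∩ RV={A,T} → {T} (+0)
site 4, node AI: A={C} ∪ I={G} → {C,G} (+1)
site 4, node RV: R={G} ∪ V={A} → {A,G} (+1)
site 4, node AIRV: AI={C,G} ∩ RV={A,G} → {G} (+0)
site 5, node AI: A={A} ∩ I={A} → {A} (+0)
site 5, node RV: R={A} ∪ V={G} → {A,G} (+1)
site 5, node AIRV: AI={A} ∩ RV={A,G} → {A} (+0)
site 6, node AI: A={T} ∪ I={G} → {G,T} (+1)
site 6, node RV: R={A} ∪ V={T} → {A,T} (+1)
site 6, node AIRV: AI={G,T} ∩ RV={A,T} → {T} (+0)
site 7, node AI: A={C} ∩ I={C} → {C} (+0)
site 7, node RV: R={T} ∩ V={T} → {T} (+0)
site 7, node AIRV: AI={C} ∪ RV={T} → {C,T} (+1)
per-site changes: [2, 2, 2, 2, 2, 1, 2, 1]; total = 14

14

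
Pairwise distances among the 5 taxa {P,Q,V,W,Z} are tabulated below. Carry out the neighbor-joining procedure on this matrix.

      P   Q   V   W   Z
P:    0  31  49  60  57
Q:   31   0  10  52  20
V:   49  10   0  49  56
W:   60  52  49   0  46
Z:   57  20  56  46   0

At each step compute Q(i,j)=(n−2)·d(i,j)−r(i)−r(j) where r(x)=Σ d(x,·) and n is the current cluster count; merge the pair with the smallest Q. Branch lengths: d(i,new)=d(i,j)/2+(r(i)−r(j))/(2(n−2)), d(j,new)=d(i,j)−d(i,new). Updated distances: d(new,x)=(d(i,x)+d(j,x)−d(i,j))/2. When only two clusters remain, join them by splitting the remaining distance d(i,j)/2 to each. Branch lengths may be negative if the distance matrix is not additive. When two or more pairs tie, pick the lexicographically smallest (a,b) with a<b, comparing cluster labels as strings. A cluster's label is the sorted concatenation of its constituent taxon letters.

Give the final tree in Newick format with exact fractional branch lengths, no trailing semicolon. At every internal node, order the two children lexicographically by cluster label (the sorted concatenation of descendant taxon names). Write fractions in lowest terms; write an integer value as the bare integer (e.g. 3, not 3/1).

(((P:217/8,(W:83/3,Z:55/3):67/8):63/8,Q:-29/8):109/16,V:109/16)

step 1: merge (W,Z) at d=46, Q=-248; branch lengths W→83/3, Z→55/3; new cluster WZ
  updated: d(P,WZ)=71/2, d(Q,WZ)=13, d(V,WZ)=59/2
step 2: merge (P,WZ) at d=71/2, Q=-245/2; branch lengths P→217/8, WZ→67/8; new cluster PWZ
  updated: d(PWZ,Q)=17/4, d(PWZ,V)=43/2
step 3: merge (PWZ,Q) at d=17/4, Q=-143/4; branch lengths PWZ→63/8, Q→-29/8; new cluster PQWZ
  updated: d(PQWZ,V)=109/8
step 4: merge (PQWZ,V) at d=109/8; branch lengths PQWZ→109/16, V→109/16; new cluster PQVWZ
final tree: (((P:217/8,(W:83/3,Z:55/3):67/8):63/8,Q:-29/8):109/16,V:109/16)
total length: 795/8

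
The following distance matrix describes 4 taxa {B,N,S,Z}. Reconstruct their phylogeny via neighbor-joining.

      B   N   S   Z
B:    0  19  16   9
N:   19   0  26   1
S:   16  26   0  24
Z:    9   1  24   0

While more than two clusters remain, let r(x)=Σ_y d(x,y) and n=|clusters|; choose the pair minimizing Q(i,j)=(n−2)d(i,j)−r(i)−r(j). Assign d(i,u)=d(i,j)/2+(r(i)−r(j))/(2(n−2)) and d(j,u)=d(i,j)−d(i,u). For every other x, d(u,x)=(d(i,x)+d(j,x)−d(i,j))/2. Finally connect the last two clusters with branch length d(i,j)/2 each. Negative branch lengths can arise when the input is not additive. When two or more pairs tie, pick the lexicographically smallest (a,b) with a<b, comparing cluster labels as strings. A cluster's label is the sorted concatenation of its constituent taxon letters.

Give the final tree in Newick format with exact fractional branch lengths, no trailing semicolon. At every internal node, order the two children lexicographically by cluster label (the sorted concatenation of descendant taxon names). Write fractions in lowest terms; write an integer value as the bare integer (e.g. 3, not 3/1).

(((B:5/2,S:27/2):11,N:7/2):-5/4,Z:-5/4)

iteration 1: select B,S (d=16, Q=-78); attach at lengths (5/2, 27/2); label the merged cluster BS
  updated: d(BS,N)=29/2, d(BS,Z)=17/2
iteration 2: select BS,N (d=29/2, Q=-24); attach at lengths (11, 7/2); label the merged cluster BNS
  updated: d(BNS,Z)=-5/2
iteration 3: select BNS,Z (d=-5/2); attach at lengths (-5/4, -5/4); label the merged cluster BNSZ
final tree: (((B:5/2,S:27/2):11,N:7/2):-5/4,Z:-5/4)
total length: 28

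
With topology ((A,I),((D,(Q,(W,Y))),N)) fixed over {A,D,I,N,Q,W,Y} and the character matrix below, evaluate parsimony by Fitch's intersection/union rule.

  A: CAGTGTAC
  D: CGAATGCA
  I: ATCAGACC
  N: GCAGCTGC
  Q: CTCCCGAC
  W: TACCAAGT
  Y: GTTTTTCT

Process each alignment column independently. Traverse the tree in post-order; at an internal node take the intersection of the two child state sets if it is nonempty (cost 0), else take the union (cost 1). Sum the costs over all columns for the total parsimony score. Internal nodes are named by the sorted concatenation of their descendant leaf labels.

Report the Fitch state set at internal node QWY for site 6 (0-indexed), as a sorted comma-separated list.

AI@0: {C} ∪ {A} = {A,C} (union, +1)
WY@0: {T} ∪ {G} = {G,T} (union, +1)
QWY@0: {C} ∪ {G,T} = {C,G,T} (union, +1)
DQWY@0: {C} ∩ {C,G,T} = {C} (intersection, +0)
DNQWY@0: {C} ∪ {G} = {C,G} (union, +1)
ADINQWY@0: {A,C} ∩ {C,G} = {C} (intersection, +0)
AI@1: {A} ∪ {T} = {A,T} (union, +1)
WY@1: {A} ∪ {T} = {A,T} (union, +1)
QWY@1: {T} ∩ {A,T} = {T} (intersection, +0)
DQWY@1: {G} ∪ {T} = {G,T} (union, +1)
DNQWY@1: {G,T} ∪ {C} = {C,G,T} (union, +1)
ADINQWY@1: {A,T} ∩ {C,G,T} = {T} (intersection, +0)
AI@2: {G} ∪ {C} = {C,G} (union, +1)
WY@2: {C} ∪ {T} = {C,T} (union, +1)
QWY@2: {C} ∩ {C,T} = {C} (intersection, +0)
DQWY@2: {A} ∪ {C} = {A,C} (union, +1)
DNQWY@2: {A,C} ∩ {A} = {A} (intersection, +0)
ADINQWY@2: {C,G} ∪ {A} = {A,C,G} (union, +1)
AI@3: {T} ∪ {A} = {A,T} (union, +1)
WY@3: {C} ∪ {T} = {C,T} (union, +1)
QWY@3: {C} ∩ {C,T} = {C} (intersection, +0)
DQWY@3: {A} ∪ {C} = {A,C} (union, +1)
DNQWY@3: {A,C} ∪ {G} = {A,C,G} (union, +1)
ADINQWY@3: {A,T} ∩ {A,C,G} = {A} (intersection, +0)
AI@4: {G} ∩ {G} = {G} (intersection, +0)
WY@4: {A} ∪ {T} = {A,T} (union, +1)
QWY@4: {C} ∪ {A,T} = {A,C,T} (union, +1)
DQWY@4: {T} ∩ {A,C,T} = {T} (intersection, +0)
DNQWY@4: {T} ∪ {C} = {C,T} (union, +1)
ADINQWY@4: {G} ∪ {C,T} = {C,G,T} (union, +1)
AI@5: {T} ∪ {A} = {A,T} (union, +1)
WY@5: {A} ∪ {T} = {A,T} (union, +1)
QWY@5: {G} ∪ {A,T} = {A,G,T} (union, +1)
DQWY@5: {G} ∩ {A,G,T} = {G} (intersection, +0)
DNQWY@5: {G} ∪ {T} = {G,T} (union, +1)
ADINQWY@5: {A,T} ∩ {G,T} = {T} (intersection, +0)
AI@6: {A} ∪ {C} = {A,C} (union, +1)
WY@6: {G} ∪ {C} = {C,G} (union, +1)
QWY@6: {A} ∪ {C,G} = {A,C,G} (union, +1)
DQWY@6: {C} ∩ {A,C,G} = {C} (intersection, +0)
DNQWY@6: {C} ∪ {G} = {C,G} (union, +1)
ADINQWY@6: {A,C} ∩ {C,G} = {C} (intersection, +0)
AI@7: {C} ∩ {C} = {C} (intersection, +0)
WY@7: {T} ∩ {T} = {T} (intersection, +0)
QWY@7: {C} ∪ {T} = {C,T} (union, +1)
DQWY@7: {A} ∪ {C,T} = {A,C,T} (union, +1)
DNQWY@7: {A,C,T} ∩ {C} = {C} (intersection, +0)
ADINQWY@7: {C} ∩ {C} = {C} (intersection, +0)
per-site changes: [4, 4, 4, 4, 4, 4, 4, 2]; total = 30

A,C,G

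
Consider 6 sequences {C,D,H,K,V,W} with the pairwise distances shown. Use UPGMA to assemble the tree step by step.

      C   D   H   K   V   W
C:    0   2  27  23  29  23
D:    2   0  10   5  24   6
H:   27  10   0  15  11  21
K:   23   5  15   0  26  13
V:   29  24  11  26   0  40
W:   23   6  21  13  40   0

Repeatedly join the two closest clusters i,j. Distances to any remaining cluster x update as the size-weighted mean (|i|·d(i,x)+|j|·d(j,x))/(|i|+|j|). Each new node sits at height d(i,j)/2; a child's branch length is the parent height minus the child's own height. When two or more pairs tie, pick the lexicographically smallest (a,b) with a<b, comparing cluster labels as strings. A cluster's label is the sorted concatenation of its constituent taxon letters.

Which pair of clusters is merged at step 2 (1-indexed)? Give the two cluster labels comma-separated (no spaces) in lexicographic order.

H,V

iteration 1: select C,D (d=2); attach at lengths (1, 1); label the merged cluster CD
  updated: d(CD,H)=37/2, d(CD,K)=14, d(CD,V)=53/2, d(CD,W)=29/2
iteration 2: select H,V (d=11); attach at lengths (11/2, 11/2); label the merged cluster HV
  updated: d(CD,HV)=45/2, d(HV,K)=41/2, d(HV,W)=61/2
iteration 3: select K,W (d=13); attach at lengths (13/2, 13/2); label the merged cluster KW
  updated: d(CD,KW)=57/4, d(HV,KW)=51/2
iteration 4: select CD,KW (d=57/4); attach at lengths (49/8, 5/8); label the merged cluster CDKW
  updated: d(CDKW,HV)=24
iteration 5: select CDKW,HV (d=24); attach at lengths (39/8, 13/2); label the merged cluster CDHKVW
final tree: (((C:1,D:1):49/8,(K:13/2,W:13/2):5/8):39/8,(H:11/2,V:11/2):13/2)
total length: 353/8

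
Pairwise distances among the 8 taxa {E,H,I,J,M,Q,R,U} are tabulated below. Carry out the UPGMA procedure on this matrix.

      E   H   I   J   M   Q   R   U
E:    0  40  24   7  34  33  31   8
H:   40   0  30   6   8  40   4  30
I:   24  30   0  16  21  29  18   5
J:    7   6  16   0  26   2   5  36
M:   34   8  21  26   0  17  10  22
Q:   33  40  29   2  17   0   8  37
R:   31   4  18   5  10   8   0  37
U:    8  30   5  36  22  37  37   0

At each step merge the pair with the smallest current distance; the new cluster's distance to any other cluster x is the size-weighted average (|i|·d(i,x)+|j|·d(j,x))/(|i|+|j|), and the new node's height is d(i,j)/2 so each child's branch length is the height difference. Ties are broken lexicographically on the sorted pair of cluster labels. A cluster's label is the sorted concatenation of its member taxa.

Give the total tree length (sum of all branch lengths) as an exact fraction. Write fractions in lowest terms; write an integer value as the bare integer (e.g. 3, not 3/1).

1. join J+Q (d=2) ⇒ JQ; edges |J|=1, |Q|=1
  updated: d(E,JQ)=20, d(H,JQ)=23, d(I,JQ)=45/2, d(JQ,M)=43/2, d(JQ,R)=13/2, d(JQ,U)=73/2
2. join H+R (d=4) ⇒ HR; edges |H|=2, |R|=2
  updated: d(E,HR)=71/2, d(HR,I)=24, d(HR,JQ)=59/4, d(HR,M)=9, d(HR,U)=67/2
3. join I+U (d=5) ⇒ IU; edges |I|=5/2, |U|=5/2
  updated: d(E,IU)=16, d(HR,IU)=115/4, d(IU,JQ)=59/2, d(IU,M)=43/2
4. join HR+M (d=9) ⇒ HMR; edges |HR|=5/2, |M|=9/2
  updated: d(E,HMR)=35, d(HMR,IU)=79/3, d(HMR,JQ)=17
5. join E+IU (d=16) ⇒ EIU; edges |E|=8, |IU|=11/2
  updated: d(EIU,HMR)=263/9, d(EIU,JQ)=79/3
6. join HMR+JQ (d=17) ⇒ HJMQR; edges |HMR|=4, |JQ|=15/2
  updated: d(EIU,HJMQR)=421/15
7. join EIU+HJMQR (d=421/15) ⇒ EHIJMQRU; edges |EIU|=181/30, |HJMQR|=83/15
final tree: ((E:8,(I:5/2,U:5/2):11/2):181/30,(((H:2,R:2):5/2,M:9/2):4,(J:1,Q:1):15/2):83/15)
total length: 1637/30

1637/30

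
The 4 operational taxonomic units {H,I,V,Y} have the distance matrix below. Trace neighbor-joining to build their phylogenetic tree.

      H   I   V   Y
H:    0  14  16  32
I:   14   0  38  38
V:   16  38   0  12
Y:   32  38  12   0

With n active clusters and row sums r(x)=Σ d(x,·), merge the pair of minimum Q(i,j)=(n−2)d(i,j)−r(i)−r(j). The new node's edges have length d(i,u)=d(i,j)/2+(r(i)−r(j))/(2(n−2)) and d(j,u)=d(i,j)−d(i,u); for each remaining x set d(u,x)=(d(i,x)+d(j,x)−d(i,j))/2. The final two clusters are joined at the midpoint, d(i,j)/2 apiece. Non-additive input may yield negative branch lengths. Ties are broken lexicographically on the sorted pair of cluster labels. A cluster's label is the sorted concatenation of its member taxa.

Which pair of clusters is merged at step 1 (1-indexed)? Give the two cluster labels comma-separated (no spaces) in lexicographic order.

1. join H+I (d=14, Q=-124) ⇒ HI; edges |H|=0, |I|=14
  updated: d(HI,V)=20, d(HI,Y)=28
2. join HI+V (d=20, Q=-60) ⇒ HIV; edges |HI|=18, |V|=2
  updated: d(HIV,Y)=10
3. join HIV+Y (d=10) ⇒ HIVY; edges |HIV|=5, |Y|=5
final tree: (((H:0,I:14):18,V:2):5,Y:5)
total length: 44

H,I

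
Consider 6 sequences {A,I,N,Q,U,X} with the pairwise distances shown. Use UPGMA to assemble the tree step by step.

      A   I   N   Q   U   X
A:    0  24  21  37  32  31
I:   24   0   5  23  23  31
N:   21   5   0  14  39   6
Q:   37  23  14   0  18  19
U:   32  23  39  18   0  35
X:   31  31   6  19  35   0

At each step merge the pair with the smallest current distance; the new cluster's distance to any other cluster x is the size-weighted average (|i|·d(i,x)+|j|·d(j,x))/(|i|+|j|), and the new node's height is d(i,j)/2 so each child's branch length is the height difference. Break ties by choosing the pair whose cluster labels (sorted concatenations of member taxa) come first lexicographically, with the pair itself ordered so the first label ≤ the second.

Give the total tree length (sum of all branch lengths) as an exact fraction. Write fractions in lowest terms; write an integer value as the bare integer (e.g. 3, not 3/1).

step 1: merge (I,N) at d=5; branch lengths I→5/2, N→5/2; new cluster IN
  updated: d(A,IN)=45/2, d(IN,Q)=37/2, d(IN,U)=31, d(IN,X)=37/2
step 2: merge (Q,U) at d=18; branch lengths Q→9, U→9; new cluster QU
  updated: d(A,QU)=69/2, d(IN,QU)=99/4, d(QU,X)=27
step 3: merge (IN,X) at d=37/2; branch lengths IN→27/4, X→37/4; new cluster INX
  updated: d(A,INX)=76/3, d(INX,QU)=51/2
step 4: merge (A,INX) at d=76/3; branch lengths A→38/3, INX→41/12; new cluster AINX
  updated: d(AINX,QU)=111/4
step 5: merge (AINX,QU) at d=111/4; branch lengths AINX→29/24, QU→39/8; new cluster AINQUX
final tree: ((A:38/3,((I:5/2,N:5/2):27/4,X:37/4):41/12):29/24,(Q:9,U:9):39/8)
total length: 367/6

367/6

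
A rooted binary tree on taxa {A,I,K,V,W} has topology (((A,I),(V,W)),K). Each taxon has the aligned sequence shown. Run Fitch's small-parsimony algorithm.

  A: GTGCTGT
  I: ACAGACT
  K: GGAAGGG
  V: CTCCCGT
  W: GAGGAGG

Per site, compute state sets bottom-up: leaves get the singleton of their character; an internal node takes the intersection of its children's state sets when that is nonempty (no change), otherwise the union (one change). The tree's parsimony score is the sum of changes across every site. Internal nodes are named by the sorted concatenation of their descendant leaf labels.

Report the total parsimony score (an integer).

17

site 0, node AI: A={G} ∪ I={A} → {A,G} (+1)
site 0, node VW: V={C} ∪ W={G} → {C,G} (+1)
site 0, node AIVW: AI={A,G} ∩ VW={C,G} → {G} (+0)
site 0, node AIKVW: AIVW={G} ∩ K={G} → {G} (+0)
site 1, node AI: A={T} ∪ I={C} → {C,T} (+1)
site 1, node VW: V={T} ∪ W={A} → {A,T} (+1)
site 1, node AIVW: AI={C,T} ∩ VW={A,T} → {T} (+0)
site 1, node AIKVW: AIVW={T} ∪ K={G} → {G,T} (+1)
site 2, node AI: A={G} ∪ I={A} → {A,G} (+1)
site 2, node VW: V={C} ∪ W={G} → {C,G} (+1)
site 2, node AIVW: AI={A,G} ∩ VW={C,G} → {G} (+0)
site 2, node AIKVW: AIVW={G} ∪ K={A} → {A,G} (+1)
site 3, node AI: A={C} ∪ I={G} → {C,G} (+1)
site 3, node VW: V={C} ∪ W={G} → {C,G} (+1)
site 3, node AIVW: AI={C,G} ∩ VW={C,G} → {C,G} (+0)
site 3, node AIKVW: AIVW={C,G} ∪ K={A} → {A,C,G} (+1)
site 4, node AI: A={T} ∪ I={A} → {A,T} (+1)
site 4, node VW: V={C} ∪ W={A} → {A,C} (+1)
site 4, node AIVW: AI={A,T} ∩ VW={A,C} → {A} (+0)
site 4, node AIKVW: AIVW={A} ∪ K={G} → {A,G} (+1)
site 5, node AI: A={G} ∪ I={C} → {C,G} (+1)
site 5, node VW: V={G} ∩ W={G} → {G} (+0)
site 5, node AIVW: AI={C,G} ∩ VW={G} → {G} (+0)
site 5, node AIKVW: AIVW={G} ∩ K={G} → {G} (+0)
site 6, node AI: A={T} ∩ I={T} → {T} (+0)
site 6, node VW: V={T} ∪ W={G} → {G,T} (+1)
site 6, node AIVW: AI={T} ∩ VW={G,T} → {T} (+0)
site 6, node AIKVW: AIVW={T} ∪ K={G} → {G,T} (+1)
per-site changes: [2, 3, 3, 3, 3, 1, 2]; total = 17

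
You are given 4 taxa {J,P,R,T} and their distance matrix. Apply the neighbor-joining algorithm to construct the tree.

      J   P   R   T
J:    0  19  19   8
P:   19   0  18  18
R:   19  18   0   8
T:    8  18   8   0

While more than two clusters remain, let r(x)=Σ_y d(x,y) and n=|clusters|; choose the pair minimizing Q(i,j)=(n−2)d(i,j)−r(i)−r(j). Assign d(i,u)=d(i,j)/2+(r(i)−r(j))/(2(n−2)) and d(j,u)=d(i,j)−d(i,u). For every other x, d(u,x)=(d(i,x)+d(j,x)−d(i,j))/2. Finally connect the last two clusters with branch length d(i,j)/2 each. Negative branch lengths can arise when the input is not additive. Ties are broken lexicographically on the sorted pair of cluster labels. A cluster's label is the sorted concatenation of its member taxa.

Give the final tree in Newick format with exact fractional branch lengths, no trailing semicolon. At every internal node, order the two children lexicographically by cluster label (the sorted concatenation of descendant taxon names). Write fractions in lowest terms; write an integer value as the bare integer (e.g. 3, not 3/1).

(((J:7,T:1):3,P:23/2):13/4,R:13/4)

step 1: merge (J,T) at d=8, Q=-64; branch lengths J→7, T→1; new cluster JT
  updated: d(JT,P)=29/2, d(JT,R)=19/2
step 2: merge (JT,P) at d=29/2, Q=-42; branch lengths JT→3, P→23/2; new cluster JPT
  updated: d(JPT,R)=13/2
step 3: merge (JPT,R) at d=13/2; branch lengths JPT→13/4, R→13/4; new cluster JPRT
final tree: (((J:7,T:1):3,P:23/2):13/4,R:13/4)
total length: 29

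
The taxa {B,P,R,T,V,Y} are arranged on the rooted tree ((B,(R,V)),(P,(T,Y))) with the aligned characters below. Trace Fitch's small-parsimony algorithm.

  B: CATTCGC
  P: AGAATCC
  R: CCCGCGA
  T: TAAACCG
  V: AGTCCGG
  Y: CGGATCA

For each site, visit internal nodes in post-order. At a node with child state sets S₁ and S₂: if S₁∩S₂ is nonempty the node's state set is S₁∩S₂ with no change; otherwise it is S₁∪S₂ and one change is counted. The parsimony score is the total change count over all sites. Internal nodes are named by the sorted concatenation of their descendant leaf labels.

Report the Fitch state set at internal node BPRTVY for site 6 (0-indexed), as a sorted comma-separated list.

A,C,G

site 0, node RV: R={C} ∪ V={A} → {A,C} (+1)
site 0, node BRV: B={C} ∩ RV={A,C} → {C} (+0)
site 0, node TY: T={T} ∪ Y={C} → {C,T} (+1)
site 0, node PTY: P={A} ∪ TY={C,T} → {A,C,T} (+1)
site 0, node BPRTVY: BRV={C} ∩ PTY={A,C,T} → {C} (+0)
site 1, node RV: R={C} ∪ V={G} → {C,G} (+1)
site 1, node BRV: B={A} ∪ RV={C,G} → {A,C,G} (+1)
site 1, node TY: T={A} ∪ Y={G} → {A,G} (+1)
site 1, node PTY: P={G} ∩ TY={A,G} → {G} (+0)
site 1, node BPRTVY: BRV={A,C,G} ∩ PTY={G} → {G} (+0)
site 2, node RV: R={C} ∪ V={T} → {C,T} (+1)
site 2, node BRV: B={T} ∩ RV={C,T} → {T} (+0)
site 2, node TY: T={A} ∪ Y={G} → {A,G} (+1)
site 2, node PTY: P={A} ∩ TY={A,G} → {A} (+0)
site 2, node BPRTVY: BRV={T} ∪ PTY={A} → {A,T} (+1)
site 3, node RV: R={G} ∪ V={C} → {C,G} (+1)
site 3, node BRV: B={T} ∪ RV={C,G} → {C,G,T} (+1)
site 3, node TY: T={A} ∩ Y={A} → {A} (+0)
site 3, node PTY: P={A} ∩ TY={A} → {A} (+0)
site 3, node BPRTVY: BRV={C,G,T} ∪ PTY={A} → {A,C,G,T} (+1)
site 4, node RV: R={C} ∩ V={C} → {C} (+0)
site 4, node BRV: B={C} ∩ RV={C} → {C} (+0)
site 4, node TY: T={C} ∪ Y={T} → {C,T} (+1)
site 4, node PTY: P={T} ∩ TY={C,T} → {T} (+0)
site 4, node BPRTVY: BRV={C} ∪ PTY={T} → {C,T} (+1)
site 5, node RV: R={G} ∩ V={G} → {G} (+0)
site 5, node BRV: B={G} ∩ RV={G} → {G} (+0)
site 5, node TY: T={C} ∩ Y={C} → {C} (+0)
site 5, node PTY: P={C} ∩ TY={C} → {C} (+0)
site 5, node BPRTVY: BRV={G} ∪ PTY={C} → {C,G} (+1)
site 6, node RV: R={A} ∪ V={G} → {A,G} (+1)
site 6, node BRV: B={C} ∪ RV={A,G} → {A,C,G} (+1)
site 6, node TY: T={G} ∪ Y={A} → {A,G} (+1)
site 6, node PTY: P={C} ∪ TY={A,G} → {A,C,G} (+1)
site 6, node BPRTVY: BRV={A,C,G} ∩ PTY={A,C,G} → {A,C,G} (+0)
per-site changes: [3, 3, 3, 3, 2, 1, 4]; total = 19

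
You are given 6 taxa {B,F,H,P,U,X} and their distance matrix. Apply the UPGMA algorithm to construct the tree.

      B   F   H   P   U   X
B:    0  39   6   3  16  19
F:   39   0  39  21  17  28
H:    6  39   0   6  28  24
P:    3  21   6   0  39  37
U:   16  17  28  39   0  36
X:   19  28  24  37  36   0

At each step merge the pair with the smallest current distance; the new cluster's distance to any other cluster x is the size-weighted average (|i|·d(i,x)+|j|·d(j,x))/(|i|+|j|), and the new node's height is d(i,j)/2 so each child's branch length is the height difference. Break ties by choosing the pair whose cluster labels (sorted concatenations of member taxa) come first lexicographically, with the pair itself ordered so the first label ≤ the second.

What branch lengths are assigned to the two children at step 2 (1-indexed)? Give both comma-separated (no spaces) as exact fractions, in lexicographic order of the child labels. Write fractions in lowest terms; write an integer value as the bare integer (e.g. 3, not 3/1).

step 1: merge (B,P) at d=3; branch lengths B→3/2, P→3/2; new cluster BP
  updated: d(BP,F)=30, d(BP,H)=6, d(BP,U)=55/2, d(BP,X)=28
step 2: merge (BP,H) at d=6; branch lengths BP→3/2, H→3; new cluster BHP
  updated: d(BHP,F)=33, d(BHP,U)=83/3, d(BHP,X)=80/3
step 3: merge (F,U) at d=17; branch lengths F→17/2, U→17/2; new cluster FU
  updated: d(BHP,FU)=91/3, d(FU,X)=32
step 4: merge (BHP,X) at d=80/3; branch lengths BHP→31/3, X→40/3; new cluster BHPX
  updated: d(BHPX,FU)=123/4
step 5: merge (BHPX,FU) at d=123/4; branch lengths BHPX→49/24, FU→55/8; new cluster BFHPUX
final tree: ((((B:3/2,P:3/2):3/2,H:3):31/3,X:40/3):49/24,(F:17/2,U:17/2):55/8)
total length: 685/12

3/2,3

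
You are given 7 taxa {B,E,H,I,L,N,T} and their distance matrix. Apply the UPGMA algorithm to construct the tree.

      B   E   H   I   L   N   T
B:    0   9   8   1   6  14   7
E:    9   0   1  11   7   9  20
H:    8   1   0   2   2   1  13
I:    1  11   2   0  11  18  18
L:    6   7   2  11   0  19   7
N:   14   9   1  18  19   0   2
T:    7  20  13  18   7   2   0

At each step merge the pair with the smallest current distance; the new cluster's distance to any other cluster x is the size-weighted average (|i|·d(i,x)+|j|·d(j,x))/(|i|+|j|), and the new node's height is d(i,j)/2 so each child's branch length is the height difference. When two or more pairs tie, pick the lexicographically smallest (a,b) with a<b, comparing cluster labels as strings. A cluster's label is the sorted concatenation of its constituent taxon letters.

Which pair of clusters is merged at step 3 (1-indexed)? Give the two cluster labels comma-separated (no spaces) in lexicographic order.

iteration 1: select B,I (d=1); attach at lengths (1/2, 1/2); label the merged cluster BI
  updated: d(BI,E)=10, d(BI,H)=5, d(BI,L)=17/2, d(BI,N)=16, d(BI,T)=25/2
iteration 2: select E,H (d=1); attach at lengths (1/2, 1/2); label the merged cluster EH
  updated: d(BI,EH)=15/2, d(EH,L)=9/2, d(EH,N)=5, d(EH,T)=33/2
iteration 3: select N,T (d=2); attach at lengths (1, 1); label the merged cluster NT
  updated: d(BI,NT)=57/4, d(EH,NT)=43/4, d(L,NT)=13
iteration 4: select EH,L (d=9/2); attach at lengths (7/4, 9/4); label the merged cluster EHL
  updated: d(BI,EHL)=47/6, d(EHL,NT)=23/2
iteration 5: select BI,EHL (d=47/6); attach at lengths (41/12, 5/3); label the merged cluster BEHIL
  updated: d(BEHIL,NT)=63/5
iteration 6: select BEHIL,NT (d=63/5); attach at lengths (143/60, 53/10); label the merged cluster BEHILNT
final tree: (((B:1/2,I:1/2):41/12,((E:1/2,H:1/2):7/4,L:9/4):5/3):143/60,(N:1,T:1):53/10)
total length: 623/30

N,T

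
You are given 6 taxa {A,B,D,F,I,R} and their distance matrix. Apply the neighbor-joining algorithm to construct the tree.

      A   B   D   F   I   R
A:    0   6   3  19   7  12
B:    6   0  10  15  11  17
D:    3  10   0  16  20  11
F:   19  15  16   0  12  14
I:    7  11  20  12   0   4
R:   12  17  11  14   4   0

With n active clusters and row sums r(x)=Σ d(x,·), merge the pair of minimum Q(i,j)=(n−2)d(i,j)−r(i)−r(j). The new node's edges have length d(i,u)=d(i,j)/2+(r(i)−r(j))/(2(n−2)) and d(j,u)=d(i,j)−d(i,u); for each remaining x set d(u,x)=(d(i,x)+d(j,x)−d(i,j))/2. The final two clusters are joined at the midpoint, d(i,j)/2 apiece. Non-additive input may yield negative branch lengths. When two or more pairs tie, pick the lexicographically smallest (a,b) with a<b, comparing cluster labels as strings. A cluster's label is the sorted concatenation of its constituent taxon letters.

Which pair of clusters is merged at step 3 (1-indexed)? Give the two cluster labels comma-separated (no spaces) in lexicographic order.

iteration 1: select I,R (d=4, Q=-96); attach at lengths (3/2, 5/2); label the merged cluster IR
  updated: d(A,IR)=15/2, d(B,IR)=12, d(D,IR)=27/2, d(F,IR)=11
iteration 2: select F,IR (d=11, Q=-72); attach at lengths (25/3, 8/3); label the merged cluster FIR
  updated: d(A,FIR)=31/4, d(B,FIR)=8, d(D,FIR)=37/4
iteration 3: select A,D (d=3, Q=-33); attach at lengths (1/8, 23/8); label the merged cluster AD
  updated: d(AD,B)=13/2, d(AD,FIR)=7
iteration 4: select AD,B (d=13/2, Q=-43/2); attach at lengths (11/4, 15/4); label the merged cluster ABD
  updated: d(ABD,FIR)=17/4
iteration 5: select ABD,FIR (d=17/4); attach at lengths (17/8, 17/8); label the merged cluster ABDFIR
final tree: (((A:1/8,D:23/8):11/4,B:15/4):17/8,(F:25/3,(I:3/2,R:5/2):8/3):17/8)
total length: 115/4

A,D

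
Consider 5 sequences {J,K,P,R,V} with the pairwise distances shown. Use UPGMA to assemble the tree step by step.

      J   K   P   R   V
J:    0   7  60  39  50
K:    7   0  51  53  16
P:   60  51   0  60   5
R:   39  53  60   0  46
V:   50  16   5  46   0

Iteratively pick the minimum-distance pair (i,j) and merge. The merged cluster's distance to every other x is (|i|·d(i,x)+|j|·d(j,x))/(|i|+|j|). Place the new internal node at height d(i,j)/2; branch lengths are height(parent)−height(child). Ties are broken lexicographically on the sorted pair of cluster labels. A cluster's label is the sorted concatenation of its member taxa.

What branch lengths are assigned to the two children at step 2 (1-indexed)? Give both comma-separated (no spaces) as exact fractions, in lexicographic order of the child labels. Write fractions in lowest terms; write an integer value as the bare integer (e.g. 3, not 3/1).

1. join P+V (d=5) ⇒ PV; edges |P|=5/2, |V|=5/2
  updated: d(J,PV)=55, d(K,PV)=67/2, d(PV,R)=53
2. join J+K (d=7) ⇒ JK; edges |J|=7/2, |K|=7/2
  updated: d(JK,PV)=177/4, d(JK,R)=46
3. join JK+PV (d=177/4) ⇒ JKPV; edges |JK|=149/8, |PV|=157/8
  updated: d(JKPV,R)=99/2
4. join JKPV+R (d=99/2) ⇒ JKPRV; edges |JKPV|=21/8, |R|=99/4
final tree: (((J:7/2,K:7/2):149/8,(P:5/2,V:5/2):157/8):21/8,R:99/4)
total length: 621/8

7/2,7/2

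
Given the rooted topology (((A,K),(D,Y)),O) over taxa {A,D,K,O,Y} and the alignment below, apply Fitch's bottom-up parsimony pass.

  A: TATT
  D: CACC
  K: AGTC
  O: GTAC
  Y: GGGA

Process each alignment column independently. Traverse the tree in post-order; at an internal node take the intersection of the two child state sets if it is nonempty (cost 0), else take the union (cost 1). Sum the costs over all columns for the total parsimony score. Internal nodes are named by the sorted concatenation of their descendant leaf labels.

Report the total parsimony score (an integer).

AK@0: {T} ∪ {A} = {A,T} (union, +1)
DY@0: {C} ∪ {G} = {C,G} (union, +1)
ADKY@0: {A,T} ∪ {C,G} = {A,C,G,T} (union, +1)
ADKOY@0: {A,C,G,T} ∩ {G} = {G} (intersection, +0)
AK@1: {A} ∪ {G} = {A,G} (union, +1)
DY@1: {A} ∪ {G} = {A,G} (union, +1)
ADKY@1: {A,G} ∩ {A,G} = {A,G} (intersection, +0)
ADKOY@1: {A,G} ∪ {T} = {A,G,T} (union, +1)
AK@2: {T} ∩ {T} = {T} (intersection, +0)
DY@2: {C} ∪ {G} = {C,G} (union, +1)
ADKY@2: {T} ∪ {C,G} = {C,G,T} (union, +1)
ADKOY@2: {C,G,T} ∪ {A} = {A,C,G,T} (union, +1)
AK@3: {T} ∪ {C} = {C,T} (union, +1)
DY@3: {C} ∪ {A} = {A,C} (union, +1)
ADKY@3: {C,T} ∩ {A,C} = {C} (intersection, +0)
ADKOY@3: {C} ∩ {C} = {C} (intersection, +0)
per-site changes: [3, 3, 3, 2]; total = 11

11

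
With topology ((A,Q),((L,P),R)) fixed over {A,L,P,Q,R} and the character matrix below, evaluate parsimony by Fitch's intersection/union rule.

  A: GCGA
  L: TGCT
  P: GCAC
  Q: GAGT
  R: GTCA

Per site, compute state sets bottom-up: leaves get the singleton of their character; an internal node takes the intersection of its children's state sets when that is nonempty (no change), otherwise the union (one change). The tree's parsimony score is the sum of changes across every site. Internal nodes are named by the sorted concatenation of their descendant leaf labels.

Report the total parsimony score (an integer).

9

[col 0] AQ: children A:{G}, Q:{G} ∩→ {G}; cost 0
[col 0] LP: children L:{T}, P:{G} ∪→ {G,T}; cost 1
[col 0] LPR: children LP:{G,T}, R:{G} ∩→ {G}; cost 0
[col 0] ALPQR: children AQ:{G}, LPR:{G} ∩→ {G}; cost 0
[col 1] AQ: children A:{C}, Q:{A} ∪→ {A,C}; cost 1
[col 1] LP: children L:{G}, P:{C} ∪→ {C,G}; cost 1
[col 1] LPR: children LP:{C,G}, R:{T} ∪→ {C,G,T}; cost 1
[col 1] ALPQR: children AQ:{A,C}, LPR:{C,G,T} ∩→ {C}; cost 0
[col 2] AQ: children A:{G}, Q:{G} ∩→ {G}; cost 0
[col 2] LP: children L:{C}, P:{A} ∪→ {A,C}; cost 1
[col 2] LPR: children LP:{A,C}, R:{C} ∩→ {C}; cost 0
[col 2] ALPQR: children AQ:{G}, LPR:{C} ∪→ {C,G}; cost 1
[col 3] AQ: children A:{A}, Q:{T} ∪→ {A,T}; cost 1
[col 3] LP: children L:{T}, P:{C} ∪→ {C,T}; cost 1
[col 3] LPR: children LP:{C,T}, R:{A} ∪→ {A,C,T}; cost 1
[col 3] ALPQR: children AQ:{A,T}, LPR:{A,C,T} ∩→ {A,T}; cost 0
per-site changes: [1, 3, 2, 3]; total = 9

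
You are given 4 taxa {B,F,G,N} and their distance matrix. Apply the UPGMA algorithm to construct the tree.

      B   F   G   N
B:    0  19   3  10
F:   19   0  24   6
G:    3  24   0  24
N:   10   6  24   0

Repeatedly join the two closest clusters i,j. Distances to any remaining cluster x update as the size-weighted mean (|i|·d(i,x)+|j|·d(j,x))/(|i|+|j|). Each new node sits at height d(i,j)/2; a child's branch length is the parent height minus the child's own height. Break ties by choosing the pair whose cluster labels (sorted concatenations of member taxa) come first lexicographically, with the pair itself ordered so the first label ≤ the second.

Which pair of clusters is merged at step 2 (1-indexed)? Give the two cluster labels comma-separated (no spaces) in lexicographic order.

F,N

iteration 1: select B,G (d=3); attach at lengths (3/2, 3/2); label the merged cluster BG
  updated: d(BG,F)=43/2, d(BG,N)=17
iteration 2: select F,N (d=6); attach at lengths (3, 3); label the merged cluster FN
  updated: d(BG,FN)=77/4
iteration 3: select BG,FN (d=77/4); attach at lengths (65/8, 53/8); label the merged cluster BFGN
final tree: ((B:3/2,G:3/2):65/8,(F:3,N:3):53/8)
total length: 95/4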